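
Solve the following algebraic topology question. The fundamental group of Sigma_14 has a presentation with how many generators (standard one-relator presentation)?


Standard presentation: pi_1(Sigma_g) = <a_1,b_1,...,a_g,b_g | [a_1,b_1]...[a_g,b_g] = 1>.
Number of generators = 2g = 2*14 = 28

28


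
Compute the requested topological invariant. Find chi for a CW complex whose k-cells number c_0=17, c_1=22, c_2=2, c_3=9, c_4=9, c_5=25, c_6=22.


chi = sum_k (-1)^k c_k.
= (-1)^0*17 + (-1)^1*22 + (-1)^2*2 + (-1)^3*9 + (-1)^4*9 + (-1)^5*25 + (-1)^6*22
= (17) + (-22) + (2) + (-9) + (9) + (-25) + (22)
= -6

-6


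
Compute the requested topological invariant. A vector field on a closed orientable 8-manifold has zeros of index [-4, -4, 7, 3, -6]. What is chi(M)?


Poincare-Hopf: chi(M) = sum of indices of zeros.
chi = (-4) + (-4) + (7) + (3) + (-6) = -4

-4


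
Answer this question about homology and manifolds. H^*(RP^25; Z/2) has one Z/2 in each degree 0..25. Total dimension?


H^k(RP^25; Z/2) = Z/2 for each 0 <= k <= 25.
Total dimension = 25 + 1 = 26

26


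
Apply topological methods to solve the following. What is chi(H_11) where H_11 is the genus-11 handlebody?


A genus-g handlebody deformation retracts to a wedge of g circles.
chi(vee_g S^1) = 1 - g.
chi(H_11) = 1 - 11 = -10

-10


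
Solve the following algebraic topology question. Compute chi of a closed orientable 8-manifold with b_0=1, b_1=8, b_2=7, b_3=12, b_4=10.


By Poincare duality b_k = b_{8-k}, so full Betti numbers: b_0=1, b_1=8, b_2=7, b_3=12, b_4=10, b_5=12, b_6=7, b_7=8, b_8=1.
chi = sum (-1)^k b_k = -14

-14


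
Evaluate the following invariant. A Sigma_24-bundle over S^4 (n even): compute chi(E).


chi(S^4) = 2 (n even), chi(Sigma_24) = 2 - 2*24 = -46.
chi(E) = 2 * (-46) = -92

-92


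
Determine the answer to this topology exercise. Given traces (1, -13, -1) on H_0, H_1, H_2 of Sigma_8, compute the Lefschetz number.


L(f) = tr(f_0*) - tr(f_1*) + tr(f_2*).
= 1 - (-13) + (-1)
= 13

13


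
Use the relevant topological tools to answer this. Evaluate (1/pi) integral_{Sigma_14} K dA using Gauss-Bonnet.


Gauss-Bonnet: integral K dA = 2*pi*chi(M).
chi(Sigma_14) = 2 - 2*14 = -26.
(integral K dA)/pi = 2*chi = 2*(-26) = -52

-52


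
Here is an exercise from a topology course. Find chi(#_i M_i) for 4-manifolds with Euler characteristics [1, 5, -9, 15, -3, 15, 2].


For n-manifolds: chi(A#B) = chi(A) + chi(B) - chi(S^4).
chi(S^4) = 1 + (-1)^4 = 2.
chi(#) = (sum chi_i) - (7-1)*chi(S^4) = 26 - 6*2 = 14

14


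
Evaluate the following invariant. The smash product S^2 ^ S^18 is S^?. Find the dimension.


S^m ^ S^n = S^{m+n}.
k = 2 + 18 = 20

20


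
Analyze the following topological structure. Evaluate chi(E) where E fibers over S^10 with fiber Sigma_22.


chi(S^10) = 2 (n even), chi(Sigma_22) = 2 - 2*22 = -42.
chi(E) = 2 * (-42) = -84

-84


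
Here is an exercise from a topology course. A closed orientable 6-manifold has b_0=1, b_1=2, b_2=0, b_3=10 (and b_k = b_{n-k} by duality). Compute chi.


By Poincare duality b_k = b_{6-k}, so full Betti numbers: b_0=1, b_1=2, b_2=0, b_3=10, b_4=0, b_5=2, b_6=1.
chi = sum (-1)^k b_k = -12

-12


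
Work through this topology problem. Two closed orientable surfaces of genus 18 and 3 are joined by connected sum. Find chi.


chi(Sigma_18) = 2 - 2*18 = -34
chi(Sigma_3) = 2 - 2*3 = -4
For surfaces: chi(A#B) = chi(A) + chi(B) - 2.
chi = -34 + -4 - 2 = -40

-40


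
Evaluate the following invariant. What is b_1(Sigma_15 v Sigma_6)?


For a wedge: H_1(A v B) = H_1(A) + H_1(B).
b_1(Sigma_15) = 30, b_1(Sigma_6) = 12.
b_1 = 30 + 12 = 42

42


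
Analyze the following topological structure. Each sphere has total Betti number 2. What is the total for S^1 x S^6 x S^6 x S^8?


Total Betti number is multiplicative under products.
Each S^d (d>=1) has total Betti number 2.
There are 4 sphere factors.
Total = 2^4 = 16

16


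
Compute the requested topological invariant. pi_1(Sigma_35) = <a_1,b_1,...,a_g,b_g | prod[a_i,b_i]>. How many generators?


Standard presentation: pi_1(Sigma_g) = <a_1,b_1,...,a_g,b_g | [a_1,b_1]...[a_g,b_g] = 1>.
Number of generators = 2g = 2*35 = 70

70


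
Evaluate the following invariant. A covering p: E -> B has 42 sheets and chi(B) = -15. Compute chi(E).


For a finite covering: chi(E) = (number of sheets) * chi(B).
chi(E) = 42 * (-15) = -630

-630


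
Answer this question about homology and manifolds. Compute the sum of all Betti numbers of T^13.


b_k(T^13) = C(13,k), so the sum over k is sum_k C(13,k) = 2^13.
Total = 2^13 = 8192

8192


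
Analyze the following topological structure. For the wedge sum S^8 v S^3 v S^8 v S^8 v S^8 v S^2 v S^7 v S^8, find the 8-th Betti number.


For a wedge of spheres, H_k (k>0) is free on one generator per sphere of dimension k.
Spheres of dimension 8: count = 5.
b_8 = 5

5


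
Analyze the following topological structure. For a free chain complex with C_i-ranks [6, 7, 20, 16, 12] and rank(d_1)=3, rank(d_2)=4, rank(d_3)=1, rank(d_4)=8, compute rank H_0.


rank H_k = rank(ker d_k) - rank(im d_{k+1}).
rank(ker d_0) = rank(C_0) - rank(d_0) = 6 - 0 = 6.
rank(im d_{0+1}) = 3.
rank H_0 = 6 - 3 = 3

3


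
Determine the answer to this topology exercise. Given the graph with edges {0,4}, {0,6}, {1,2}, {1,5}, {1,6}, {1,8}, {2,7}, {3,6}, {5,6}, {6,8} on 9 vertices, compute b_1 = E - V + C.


b_1 = E - V + (number of components).
E = 10, V = 9, components = 1.
b_1 = 10 - 9 + 1 = 2

2


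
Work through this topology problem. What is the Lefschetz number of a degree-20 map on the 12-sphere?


On S^12: L(f) = tr(f_0*) + (-1)^12 tr(f_12*) = 1 + (-1)^12 * deg(f).
L(f) = 1 + (-1)^12 * 20 = 1 + 20 = 21

21


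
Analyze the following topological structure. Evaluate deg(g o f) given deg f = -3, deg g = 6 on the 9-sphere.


Degree is multiplicative under composition: deg(g o f) = deg(g) * deg(f).
= 6 * -3 = -18

-18


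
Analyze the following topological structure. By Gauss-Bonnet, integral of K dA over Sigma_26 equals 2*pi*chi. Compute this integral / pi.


Gauss-Bonnet: integral K dA = 2*pi*chi(M).
chi(Sigma_26) = 2 - 2*26 = -50.
(integral K dA)/pi = 2*chi = 2*(-50) = -100

-100


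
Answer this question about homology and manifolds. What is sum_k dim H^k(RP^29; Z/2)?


H^k(RP^29; Z/2) = Z/2 for each 0 <= k <= 29.
Total dimension = 29 + 1 = 30

30


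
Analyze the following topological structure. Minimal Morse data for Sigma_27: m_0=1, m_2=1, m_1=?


A perfect Morse function has m_k = b_k.
For Sigma_27: b_0=1, b_1=2g=54, b_2=1.
Saddles m_1 = 2g = 54

54


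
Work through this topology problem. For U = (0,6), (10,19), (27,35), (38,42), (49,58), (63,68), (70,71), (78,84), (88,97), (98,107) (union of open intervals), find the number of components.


Sort and merge overlapping open intervals.
Merged: (0,6), (10,19), (27,35), (38,42), (49,58), (63,68), (70,71), (78,84), (88,97), (98,107).
Number of components = 10

10


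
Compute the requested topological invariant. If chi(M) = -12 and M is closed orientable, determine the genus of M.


chi = 2 - 2g for closed orientable surfaces.
-12 = 2 - 2g
2g = 2 - (-12) = 14
g = 7

7


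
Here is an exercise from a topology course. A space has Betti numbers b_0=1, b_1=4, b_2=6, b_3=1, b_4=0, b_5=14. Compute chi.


chi = sum_k (-1)^k b_k.
= (1) + (-4) + (6) + (-1) + (0) + (-14)
= -12

-12


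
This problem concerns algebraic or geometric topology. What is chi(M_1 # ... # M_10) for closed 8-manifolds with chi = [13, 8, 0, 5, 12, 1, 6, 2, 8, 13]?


For n-manifolds: chi(A#B) = chi(A) + chi(B) - chi(S^8).
chi(S^8) = 1 + (-1)^8 = 2.
chi(#) = (sum chi_i) - (10-1)*chi(S^8) = 68 - 9*2 = 50

50


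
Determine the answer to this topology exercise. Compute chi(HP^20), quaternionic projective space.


HP^20 has one cell in each dimension 0, 4, ..., 4*20 (20+1 cells, all even-dim).
chi = 20 + 1 = 21

21


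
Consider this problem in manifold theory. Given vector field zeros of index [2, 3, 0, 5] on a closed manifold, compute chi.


Poincare-Hopf: chi(M) = sum of indices of zeros.
chi = (2) + (3) + (0) + (5) = 10

10


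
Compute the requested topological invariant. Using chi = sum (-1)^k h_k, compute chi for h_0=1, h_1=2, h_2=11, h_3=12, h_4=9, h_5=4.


Handles of index k contribute (-1)^k to chi (same as CW cells).
chi = (1) + (-2) + (11) + (-12) + (9) + (-4) = 3

3


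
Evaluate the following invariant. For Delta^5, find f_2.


Delta^5 has 5+1 vertices. A 2-face is a choice of 2+1 vertices.
f_2 = C(5+1, 2+1) = C(6,3) = 20

20


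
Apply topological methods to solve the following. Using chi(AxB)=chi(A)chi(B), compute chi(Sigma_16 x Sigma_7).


chi(Sigma_16) = 2 - 2*16 = -30
chi(Sigma_7) = 2 - 2*7 = -12
chi(product) = (-30) * (-12) = 360

360


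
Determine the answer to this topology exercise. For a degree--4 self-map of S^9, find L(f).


On S^9: L(f) = tr(f_0*) + (-1)^9 tr(f_9*) = 1 + (-1)^9 * deg(f).
L(f) = 1 + (-1)^9 * -4 = 1 + 4 = 5

5


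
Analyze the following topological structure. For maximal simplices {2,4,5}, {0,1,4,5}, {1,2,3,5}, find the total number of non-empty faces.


Each maximal simplex on m vertices has 2^m - 1 nonempty faces.
Take the union (dedupe shared faces).
Total distinct faces = 29

29


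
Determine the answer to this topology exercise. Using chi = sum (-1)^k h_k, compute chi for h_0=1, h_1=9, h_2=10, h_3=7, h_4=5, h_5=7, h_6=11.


Handles of index k contribute (-1)^k to chi (same as CW cells).
chi = (1) + (-9) + (10) + (-7) + (5) + (-7) + (11) = 4

4


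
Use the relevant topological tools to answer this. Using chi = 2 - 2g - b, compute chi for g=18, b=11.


For a compact orientable surface with genus g and b boundary components: chi = 2 - 2g - b.
chi = 2 - 2*18 - 11 = 2 - 36 - 11 = -45

-45


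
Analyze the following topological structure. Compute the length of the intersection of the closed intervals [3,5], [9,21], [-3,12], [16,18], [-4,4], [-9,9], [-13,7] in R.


Intersection = [max(a_i), min(b_i)] = [16, 4].
Since 16 > 4, the intersection is empty.
Length = 0

0


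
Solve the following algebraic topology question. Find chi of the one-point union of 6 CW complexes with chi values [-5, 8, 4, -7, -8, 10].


chi(A v B) = chi(A) + chi(B) - 1 (one point identified).
For 6 spaces: chi = (sum chi_i) - (6 - 1).
sum = 2; chi = 2 - 5 = -3

-3


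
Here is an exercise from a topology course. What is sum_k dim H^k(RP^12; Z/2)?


H^k(RP^12; Z/2) = Z/2 for each 0 <= k <= 12.
Total dimension = 12 + 1 = 13

13


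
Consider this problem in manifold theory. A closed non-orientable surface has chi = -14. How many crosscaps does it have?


chi = 2 - k for closed non-orientable surfaces with k crosscaps.
-14 = 2 - k
k = 2 - (-14) = 16

16


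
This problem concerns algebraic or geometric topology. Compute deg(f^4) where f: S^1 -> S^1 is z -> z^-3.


deg(f) = -3. Degree is multiplicative: deg(f^4) = (deg f)^4.
deg(f^4) = (-3)^4 = 81

81


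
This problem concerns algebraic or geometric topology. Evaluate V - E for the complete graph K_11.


K_11: V = 11, E = C(11,2) = 55.
chi = V - E = 11 - 55 = -44

-44


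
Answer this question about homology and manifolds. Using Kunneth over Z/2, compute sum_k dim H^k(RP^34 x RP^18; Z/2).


dim H^*(RP^n; Z/2) = n+1 (one Z/2 in each degree 0..n).
Total Betti number is multiplicative.
Total = (34+1) * (18+1) = 35 * 19 = 665

665


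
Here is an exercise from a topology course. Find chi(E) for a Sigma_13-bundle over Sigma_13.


For a fiber bundle F -> E -> B (with CW structure): chi(E) = chi(B) * chi(F).
chi(Sigma_13) = -24, chi(Sigma_13) = -24.
chi(E) = (-24) * (-24) = 576

576


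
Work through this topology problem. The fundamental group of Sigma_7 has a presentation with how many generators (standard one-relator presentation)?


Standard presentation: pi_1(Sigma_g) = <a_1,b_1,...,a_g,b_g | [a_1,b_1]...[a_g,b_g] = 1>.
Number of generators = 2g = 2*7 = 14

14


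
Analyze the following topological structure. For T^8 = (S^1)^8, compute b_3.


By the Kunneth formula, b_k(T^n) = C(n,k).
b_3(T^8) = C(8,3).
C(8,3) = 8!/(3!*5!) = 56

56


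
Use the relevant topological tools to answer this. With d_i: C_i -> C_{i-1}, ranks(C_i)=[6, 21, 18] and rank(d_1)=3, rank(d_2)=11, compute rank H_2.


rank H_k = rank(ker d_k) - rank(im d_{k+1}).
rank(ker d_2) = rank(C_2) - rank(d_2) = 18 - 11 = 7.
rank(im d_{2+1}) = 0.
rank H_2 = 7 - 0 = 7

7


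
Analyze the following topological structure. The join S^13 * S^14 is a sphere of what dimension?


Join of spheres: S^m * S^n = S^{m+n+1}.
dim = 13 + 14 + 1 = 28

28


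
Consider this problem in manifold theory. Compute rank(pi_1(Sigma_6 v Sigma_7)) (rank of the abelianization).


For a wedge: H_1(A v B) = H_1(A) + H_1(B).
b_1(Sigma_6) = 12, b_1(Sigma_7) = 14.
b_1 = 12 + 14 = 26

26


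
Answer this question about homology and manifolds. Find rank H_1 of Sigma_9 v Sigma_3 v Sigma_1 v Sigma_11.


For a wedge X v Y: reduced H_k(X v Y) = H_k(X) + H_k(Y).
Each Sigma_g contributes b_1 = 2g.
b_1 = 18 + 6 + 2 + 22 = 48

48


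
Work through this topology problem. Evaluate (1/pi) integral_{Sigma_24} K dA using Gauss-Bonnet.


Gauss-Bonnet: integral K dA = 2*pi*chi(M).
chi(Sigma_24) = 2 - 2*24 = -46.
(integral K dA)/pi = 2*chi = 2*(-46) = -92

-92


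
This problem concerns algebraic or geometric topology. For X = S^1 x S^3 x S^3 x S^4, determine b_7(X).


Each S^d has Poincare polynomial 1 + t^d.
The product S^1 x S^3 x S^3 x S^4 has Poincare polynomial prod(1+t^d_i).
Expanding: b_0=1, b_1=1, b_3=2, b_4=3, b_5=1, b_6=1, b_7=3, b_8=2, b_10=1, b_11=1.
b_7 = 3

3


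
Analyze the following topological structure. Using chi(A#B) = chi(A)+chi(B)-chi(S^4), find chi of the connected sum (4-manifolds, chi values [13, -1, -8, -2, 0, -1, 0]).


For n-manifolds: chi(A#B) = chi(A) + chi(B) - chi(S^4).
chi(S^4) = 1 + (-1)^4 = 2.
chi(#) = (sum chi_i) - (7-1)*chi(S^4) = 1 - 6*2 = -11

-11


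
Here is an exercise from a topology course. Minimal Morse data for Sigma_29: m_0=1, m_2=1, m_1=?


A perfect Morse function has m_k = b_k.
For Sigma_29: b_0=1, b_1=2g=58, b_2=1.
Saddles m_1 = 2g = 58

58


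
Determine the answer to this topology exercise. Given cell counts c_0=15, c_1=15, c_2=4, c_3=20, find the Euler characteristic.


chi = sum_k (-1)^k c_k.
= (-1)^0*15 + (-1)^1*15 + (-1)^2*4 + (-1)^3*20
= (15) + (-15) + (4) + (-20)
= -16

-16


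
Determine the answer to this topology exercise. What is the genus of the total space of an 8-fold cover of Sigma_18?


For an n-sheeted cover: chi(E) = n * chi(B).
chi(Sigma_18) = 2 - 2*18 = -34.
chi(E) = 8 * (-34) = -272.
genus(E) = (2 - chi(E))/2 = (2 - (-272))/2 = 274/2 = 137

137


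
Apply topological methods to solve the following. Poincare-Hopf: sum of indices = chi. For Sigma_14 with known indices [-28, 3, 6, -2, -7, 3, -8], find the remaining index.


Poincare-Hopf: sum of indices = chi(M).
chi(Sigma_14) = 2 - 2*14 = -26.
Sum of known indices = -33.
x = chi - (sum known) = -26 - (-33) = 7

7


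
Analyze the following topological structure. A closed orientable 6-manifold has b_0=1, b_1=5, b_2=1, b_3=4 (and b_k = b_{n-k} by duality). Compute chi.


By Poincare duality b_k = b_{6-k}, so full Betti numbers: b_0=1, b_1=5, b_2=1, b_3=4, b_4=1, b_5=5, b_6=1.
chi = sum (-1)^k b_k = -10

-10


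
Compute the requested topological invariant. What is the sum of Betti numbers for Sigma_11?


For Sigma_11: b_0 = 1, b_1 = 2g = 22, b_2 = 1.
Total = 1 + 22 + 1 = 24

24


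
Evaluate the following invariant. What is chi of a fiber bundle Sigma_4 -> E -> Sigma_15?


For a fiber bundle F -> E -> B (with CW structure): chi(E) = chi(B) * chi(F).
chi(Sigma_15) = -28, chi(Sigma_4) = -6.
chi(E) = (-28) * (-6) = 168

168


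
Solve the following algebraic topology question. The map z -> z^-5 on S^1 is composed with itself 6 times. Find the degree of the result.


deg(f) = -5. Degree is multiplicative: deg(f^6) = (deg f)^6.
deg(f^6) = (-5)^6 = 15625

15625


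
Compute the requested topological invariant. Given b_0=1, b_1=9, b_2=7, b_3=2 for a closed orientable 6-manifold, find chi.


By Poincare duality b_k = b_{6-k}, so full Betti numbers: b_0=1, b_1=9, b_2=7, b_3=2, b_4=7, b_5=9, b_6=1.
chi = sum (-1)^k b_k = -4

-4


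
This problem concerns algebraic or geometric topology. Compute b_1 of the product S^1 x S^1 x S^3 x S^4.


Each S^d has Poincare polynomial 1 + t^d.
The product S^1 x S^1 x S^3 x S^4 has Poincare polynomial prod(1+t^d_i).
Expanding: b_0=1, b_1=2, b_2=1, b_3=1, b_4=3, b_5=3, b_6=1, b_7=1, b_8=2, b_9=1.
b_1 = 2

2


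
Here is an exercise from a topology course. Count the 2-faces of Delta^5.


Delta^5 has 5+1 vertices. A 2-face is a choice of 2+1 vertices.
f_2 = C(5+1, 2+1) = C(6,3) = 20

20


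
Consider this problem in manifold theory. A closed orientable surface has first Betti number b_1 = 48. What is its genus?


For a closed orientable surface: b_1 = 2g.
48 = 2g
g = 48 / 2 = 24

24


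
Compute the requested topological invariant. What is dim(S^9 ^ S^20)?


S^m ^ S^n = S^{m+n}.
k = 9 + 20 = 29

29


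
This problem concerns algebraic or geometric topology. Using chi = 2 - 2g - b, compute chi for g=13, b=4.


For a compact orientable surface with genus g and b boundary components: chi = 2 - 2g - b.
chi = 2 - 2*13 - 4 = 2 - 26 - 4 = -28

-28


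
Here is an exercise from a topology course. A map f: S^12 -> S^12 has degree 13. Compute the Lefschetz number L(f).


On S^12: L(f) = tr(f_0*) + (-1)^12 tr(f_12*) = 1 + (-1)^12 * deg(f).
L(f) = 1 + (-1)^12 * 13 = 1 + 13 = 14

14


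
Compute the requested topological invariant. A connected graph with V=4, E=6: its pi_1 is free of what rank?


For a connected graph: rank(pi_1) = b_1 = E - V + 1 = 1 - chi.
chi = V - E = 4 - 6 = -2.
rank = 1 - (-2) = 6 - 4 + 1 = 3

3


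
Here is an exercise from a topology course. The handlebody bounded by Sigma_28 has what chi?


A genus-g handlebody deformation retracts to a wedge of g circles.
chi(vee_g S^1) = 1 - g.
chi(H_28) = 1 - 28 = -27

-27


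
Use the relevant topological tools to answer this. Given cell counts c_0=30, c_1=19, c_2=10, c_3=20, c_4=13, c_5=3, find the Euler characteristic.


chi = sum_k (-1)^k c_k.
= (-1)^0*30 + (-1)^1*19 + (-1)^2*10 + (-1)^3*20 + (-1)^4*13 + (-1)^5*3
= (30) + (-19) + (10) + (-20) + (13) + (-3)
= 11

11


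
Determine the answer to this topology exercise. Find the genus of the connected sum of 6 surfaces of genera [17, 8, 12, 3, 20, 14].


Genus is additive under connected sum of orientable surfaces.
g = 17 + 8 + 12 + 3 + 20 + 14 = 74

74


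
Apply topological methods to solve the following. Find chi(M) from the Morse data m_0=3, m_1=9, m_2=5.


Morse theory: chi(M) = sum_k (-1)^k m_k where m_k = #(index-k critical points).
= (3) + (-9) + (5) = -1

-1


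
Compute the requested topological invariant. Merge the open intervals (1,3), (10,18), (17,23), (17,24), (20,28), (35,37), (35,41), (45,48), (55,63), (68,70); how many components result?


Sort and merge overlapping open intervals.
Merged: (1,3), (10,28), (35,41), (45,48), (55,63), (68,70).
Number of components = 6

6


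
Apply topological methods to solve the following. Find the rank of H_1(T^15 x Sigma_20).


pi_1(A x B) = pi_1(A) x pi_1(B); rank of abelianization = b_1.
b_1(T^15) = 15, b_1(Sigma_20) = 2*20 = 40.
b_1(product) = 15 + 40 = 55

55


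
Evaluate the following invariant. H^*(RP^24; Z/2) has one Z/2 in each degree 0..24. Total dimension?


H^k(RP^24; Z/2) = Z/2 for each 0 <= k <= 24.
Total dimension = 24 + 1 = 25

25


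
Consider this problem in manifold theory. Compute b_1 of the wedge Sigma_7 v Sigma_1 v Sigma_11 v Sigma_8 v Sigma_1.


For a wedge X v Y: reduced H_k(X v Y) = H_k(X) + H_k(Y).
Each Sigma_g contributes b_1 = 2g.
b_1 = 14 + 2 + 22 + 16 + 2 = 56

56


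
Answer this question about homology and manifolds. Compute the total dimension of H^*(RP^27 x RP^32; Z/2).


dim H^*(RP^n; Z/2) = n+1 (one Z/2 in each degree 0..n).
Total Betti number is multiplicative.
Total = (27+1) * (32+1) = 28 * 33 = 924

924


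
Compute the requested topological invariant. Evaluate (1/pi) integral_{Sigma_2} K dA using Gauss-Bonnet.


Gauss-Bonnet: integral K dA = 2*pi*chi(M).
chi(Sigma_2) = 2 - 2*2 = -2.
(integral K dA)/pi = 2*chi = 2*(-2) = -4

-4


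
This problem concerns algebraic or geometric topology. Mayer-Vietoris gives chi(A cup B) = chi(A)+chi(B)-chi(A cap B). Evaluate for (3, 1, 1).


chi(A cup B) = chi(A) + chi(B) - chi(A cap B)
= 3 + (1) - (1)
= 3

3


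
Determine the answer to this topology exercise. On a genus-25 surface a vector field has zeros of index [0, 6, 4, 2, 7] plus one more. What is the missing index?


Poincare-Hopf: sum of indices = chi(M).
chi(Sigma_25) = 2 - 2*25 = -48.
Sum of known indices = 19.
x = chi - (sum known) = -48 - (19) = -67

-67


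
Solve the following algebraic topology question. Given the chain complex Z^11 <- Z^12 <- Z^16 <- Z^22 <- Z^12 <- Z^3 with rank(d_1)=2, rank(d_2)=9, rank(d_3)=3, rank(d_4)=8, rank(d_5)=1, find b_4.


rank H_k = rank(ker d_k) - rank(im d_{k+1}).
rank(ker d_4) = rank(C_4) - rank(d_4) = 12 - 8 = 4.
rank(im d_{4+1}) = 1.
rank H_4 = 4 - 1 = 3

3


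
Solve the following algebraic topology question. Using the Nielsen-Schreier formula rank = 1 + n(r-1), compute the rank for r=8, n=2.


Nielsen-Schreier: an index-n subgroup of F_r is free of rank 1 + n(r-1).
Equivalently: chi(cover) = n*chi(base); chi(vee_r S^1) = 1 - 8 = -7.
chi(E) = 2*(-7) = -14; rank = 1 - chi(E) = 1 - (-14) = 15.
rank = 1 + 2*(8-1) = 1 + 14 = 15

15


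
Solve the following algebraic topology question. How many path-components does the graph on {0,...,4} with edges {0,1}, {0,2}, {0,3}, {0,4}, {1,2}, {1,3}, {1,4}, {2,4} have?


Run DFS/union-find over 5 vertices.
V = 5, E = 8.
Number of components = 1

1


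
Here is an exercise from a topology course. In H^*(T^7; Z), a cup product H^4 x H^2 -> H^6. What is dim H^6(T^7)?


Cup product: H^p x H^q -> H^{p+q}; here p+q = 4+2 = 6.
rank H^k(T^n) = C(n,k).
C(7,6) = 7

7


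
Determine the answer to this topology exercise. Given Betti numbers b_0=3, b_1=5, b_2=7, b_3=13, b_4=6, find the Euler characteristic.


chi = sum_k (-1)^k b_k.
= (3) + (-5) + (7) + (-13) + (6)
= -2

-2


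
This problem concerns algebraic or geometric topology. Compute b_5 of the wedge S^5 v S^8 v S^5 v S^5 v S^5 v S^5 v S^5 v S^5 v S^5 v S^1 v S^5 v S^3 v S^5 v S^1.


For a wedge of spheres, H_k (k>0) is free on one generator per sphere of dimension k.
Spheres of dimension 5: count = 10.
b_5 = 10

10


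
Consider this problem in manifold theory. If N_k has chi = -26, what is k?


chi = 2 - k for closed non-orientable surfaces with k crosscaps.
-26 = 2 - k
k = 2 - (-26) = 28

28


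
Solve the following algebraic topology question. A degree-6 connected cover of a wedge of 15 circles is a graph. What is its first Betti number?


Nielsen-Schreier: an index-n subgroup of F_r is free of rank 1 + n(r-1).
Equivalently: chi(cover) = n*chi(base); chi(vee_r S^1) = 1 - 15 = -14.
chi(E) = 6*(-14) = -84; rank = 1 - chi(E) = 1 - (-84) = 85.
rank = 1 + 6*(15-1) = 1 + 84 = 85

85


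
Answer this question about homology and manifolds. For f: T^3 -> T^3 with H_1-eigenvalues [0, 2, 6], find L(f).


For a torus self-map: L(f) = det(I - A) where A acts on H_1.
L(f) = (1-0) * (1-2) * (1-6) = 1 * -1 * -5 = 5

5


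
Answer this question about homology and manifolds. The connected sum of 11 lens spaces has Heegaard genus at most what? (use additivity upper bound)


Heegaard genus satisfies g(A#B) <= g(A) + g(B).
Each lens space has g = 1.
Upper bound: 11 * 1 = 11

11


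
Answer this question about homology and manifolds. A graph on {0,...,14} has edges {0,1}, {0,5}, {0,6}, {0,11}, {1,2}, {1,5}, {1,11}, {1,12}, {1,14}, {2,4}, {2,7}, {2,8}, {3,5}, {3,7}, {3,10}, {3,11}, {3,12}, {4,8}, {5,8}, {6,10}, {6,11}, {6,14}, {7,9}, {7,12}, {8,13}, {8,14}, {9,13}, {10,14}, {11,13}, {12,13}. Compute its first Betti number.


b_1 = E - V + (number of components).
E = 30, V = 15, components = 1.
b_1 = 30 - 15 + 1 = 16

16


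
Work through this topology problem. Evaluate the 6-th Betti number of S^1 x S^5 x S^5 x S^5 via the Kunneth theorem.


Each S^d has Poincare polynomial 1 + t^d.
The product S^1 x S^5 x S^5 x S^5 has Poincare polynomial prod(1+t^d_i).
Expanding: b_0=1, b_1=1, b_5=3, b_6=3, b_10=3, b_11=3, b_15=1, b_16=1.
b_6 = 3

3


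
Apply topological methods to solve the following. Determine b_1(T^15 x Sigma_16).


pi_1(A x B) = pi_1(A) x pi_1(B); rank of abelianization = b_1.
b_1(T^15) = 15, b_1(Sigma_16) = 2*16 = 32.
b_1(product) = 15 + 32 = 47

47


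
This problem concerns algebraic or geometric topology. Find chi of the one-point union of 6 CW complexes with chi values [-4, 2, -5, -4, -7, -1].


chi(A v B) = chi(A) + chi(B) - 1 (one point identified).
For 6 spaces: chi = (sum chi_i) - (6 - 1).
sum = -19; chi = -19 - 5 = -24

-24


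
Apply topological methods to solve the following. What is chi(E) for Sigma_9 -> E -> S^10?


chi(S^10) = 2 (n even), chi(Sigma_9) = 2 - 2*9 = -16.
chi(E) = 2 * (-16) = -32

-32


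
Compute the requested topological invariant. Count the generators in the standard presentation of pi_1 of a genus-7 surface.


Standard presentation: pi_1(Sigma_g) = <a_1,b_1,...,a_g,b_g | [a_1,b_1]...[a_g,b_g] = 1>.
Number of generators = 2g = 2*7 = 14

14


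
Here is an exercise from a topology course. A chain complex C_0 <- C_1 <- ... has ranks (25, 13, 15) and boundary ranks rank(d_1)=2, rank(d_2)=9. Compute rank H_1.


rank H_k = rank(ker d_k) - rank(im d_{k+1}).
rank(ker d_1) = rank(C_1) - rank(d_1) = 13 - 2 = 11.
rank(im d_{1+1}) = 9.
rank H_1 = 11 - 9 = 2

2


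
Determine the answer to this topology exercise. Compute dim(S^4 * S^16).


Join of spheres: S^m * S^n = S^{m+n+1}.
dim = 4 + 16 + 1 = 21

21


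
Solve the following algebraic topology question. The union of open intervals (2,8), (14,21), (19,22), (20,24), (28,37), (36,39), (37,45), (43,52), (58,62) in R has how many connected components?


Sort and merge overlapping open intervals.
Merged: (2,8), (14,24), (28,52), (58,62).
Number of components = 4

4


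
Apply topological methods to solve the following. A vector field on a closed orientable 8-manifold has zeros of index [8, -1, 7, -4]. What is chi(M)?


Poincare-Hopf: chi(M) = sum of indices of zeros.
chi = (8) + (-1) + (7) + (-4) = 10

10


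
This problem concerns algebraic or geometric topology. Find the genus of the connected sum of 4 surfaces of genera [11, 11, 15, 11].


Genus is additive under connected sum of orientable surfaces.
g = 11 + 11 + 15 + 11 = 48

48


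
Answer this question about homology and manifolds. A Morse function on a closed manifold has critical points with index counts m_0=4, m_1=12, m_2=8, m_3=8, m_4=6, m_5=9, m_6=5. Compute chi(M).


Morse theory: chi(M) = sum_k (-1)^k m_k where m_k = #(index-k critical points).
= (4) + (-12) + (8) + (-8) + (6) + (-9) + (5) = -6

-6


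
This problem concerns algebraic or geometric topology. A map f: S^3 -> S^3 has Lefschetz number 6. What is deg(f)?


L(f) = 1 + (-1)^3 deg(f) on S^3.
6 = 1 + (-1)^3 * deg(f)
(-1)^3 * deg(f) = 5
deg(f) = -5

-5


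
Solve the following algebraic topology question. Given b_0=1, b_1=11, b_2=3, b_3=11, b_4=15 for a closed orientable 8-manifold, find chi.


By Poincare duality b_k = b_{8-k}, so full Betti numbers: b_0=1, b_1=11, b_2=3, b_3=11, b_4=15, b_5=11, b_6=3, b_7=11, b_8=1.
chi = sum (-1)^k b_k = -21

-21


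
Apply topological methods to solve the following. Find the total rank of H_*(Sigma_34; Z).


For Sigma_34: b_0 = 1, b_1 = 2g = 68, b_2 = 1.
Total = 1 + 68 + 1 = 70

70


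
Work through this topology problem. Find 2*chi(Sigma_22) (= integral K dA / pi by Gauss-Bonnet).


Gauss-Bonnet: integral K dA = 2*pi*chi(M).
chi(Sigma_22) = 2 - 2*22 = -42.
(integral K dA)/pi = 2*chi = 2*(-42) = -84

-84


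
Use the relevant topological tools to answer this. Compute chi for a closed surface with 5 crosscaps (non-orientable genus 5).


For a non-orientable closed surface with k crosscaps: chi = 2 - k.
Here k = 5.
chi = 2 - 5 = -3

-3


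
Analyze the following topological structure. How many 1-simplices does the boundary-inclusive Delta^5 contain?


Delta^5 has 5+1 vertices. A 1-face is a choice of 1+1 vertices.
f_1 = C(5+1, 1+1) = C(6,2) = 15

15


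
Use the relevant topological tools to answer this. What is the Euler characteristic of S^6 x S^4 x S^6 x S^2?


chi is multiplicative: chi(X x Y) = chi(X) chi(Y).
Each even-dim sphere has chi = 2. There are 4 factors.
chi = 2^4 = 16

16


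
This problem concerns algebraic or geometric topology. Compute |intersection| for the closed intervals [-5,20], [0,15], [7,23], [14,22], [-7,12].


Intersection = [max(a_i), min(b_i)] = [14, 12].
Since 14 > 12, the intersection is empty.
Length = 0

0


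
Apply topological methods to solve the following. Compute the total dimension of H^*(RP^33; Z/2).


H^k(RP^33; Z/2) = Z/2 for each 0 <= k <= 33.
Total dimension = 33 + 1 = 34

34


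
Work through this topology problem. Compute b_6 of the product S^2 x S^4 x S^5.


Each S^d has Poincare polynomial 1 + t^d.
The product S^2 x S^4 x S^5 has Poincare polynomial prod(1+t^d_i).
Expanding: b_0=1, b_2=1, b_4=1, b_5=1, b_6=1, b_7=1, b_9=1, b_11=1.
b_6 = 1

1


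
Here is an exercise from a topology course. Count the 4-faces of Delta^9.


Delta^9 has 9+1 vertices. A 4-face is a choice of 4+1 vertices.
f_4 = C(9+1, 4+1) = C(10,5) = 252

252


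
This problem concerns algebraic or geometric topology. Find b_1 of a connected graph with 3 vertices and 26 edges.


For a connected graph: rank(pi_1) = b_1 = E - V + 1 = 1 - chi.
chi = V - E = 3 - 26 = -23.
rank = 1 - (-23) = 26 - 3 + 1 = 24

24


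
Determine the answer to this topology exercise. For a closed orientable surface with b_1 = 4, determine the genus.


For a closed orientable surface: b_1 = 2g.
4 = 2g
g = 4 / 2 = 2

2


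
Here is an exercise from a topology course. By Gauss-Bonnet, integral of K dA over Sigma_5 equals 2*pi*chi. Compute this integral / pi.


Gauss-Bonnet: integral K dA = 2*pi*chi(M).
chi(Sigma_5) = 2 - 2*5 = -8.
(integral K dA)/pi = 2*chi = 2*(-8) = -16

-16


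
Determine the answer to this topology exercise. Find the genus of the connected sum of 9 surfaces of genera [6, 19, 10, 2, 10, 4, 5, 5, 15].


Genus is additive under connected sum of orientable surfaces.
g = 6 + 19 + 10 + 2 + 10 + 4 + 5 + 5 + 15 = 76

76


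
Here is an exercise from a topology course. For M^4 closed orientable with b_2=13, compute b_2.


Poincare duality for closed orientable n-manifolds: b_k = b_{n-k}.
Here n = 4, so b_2 = b_2 = 13

13


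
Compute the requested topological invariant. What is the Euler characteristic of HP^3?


HP^3 has one cell in each dimension 0, 4, ..., 4*3 (3+1 cells, all even-dim).
chi = 3 + 1 = 4

4


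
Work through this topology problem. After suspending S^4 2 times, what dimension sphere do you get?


Each suspension raises dimension by 1: Sigma S^n = S^{n+1}.
Sigma^2 S^4 = S^{4+2} = S^6

6


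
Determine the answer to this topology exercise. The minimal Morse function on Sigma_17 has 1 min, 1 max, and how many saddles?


A perfect Morse function has m_k = b_k.
For Sigma_17: b_0=1, b_1=2g=34, b_2=1.
Saddles m_1 = 2g = 34

34


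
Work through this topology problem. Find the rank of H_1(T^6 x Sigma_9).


pi_1(A x B) = pi_1(A) x pi_1(B); rank of abelianization = b_1.
b_1(T^6) = 6, b_1(Sigma_9) = 2*9 = 18.
b_1(product) = 6 + 18 = 24

24


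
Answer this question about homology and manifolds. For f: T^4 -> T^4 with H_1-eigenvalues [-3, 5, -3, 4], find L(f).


For a torus self-map: L(f) = det(I - A) where A acts on H_1.
L(f) = (1--3) * (1-5) * (1--3) * (1-4) = 4 * -4 * 4 * -3 = 192

192


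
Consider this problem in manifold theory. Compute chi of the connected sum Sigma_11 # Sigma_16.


chi(Sigma_11) = 2 - 2*11 = -20
chi(Sigma_16) = 2 - 2*16 = -30
For surfaces: chi(A#B) = chi(A) + chi(B) - 2.
chi = -20 + -30 - 2 = -52

-52


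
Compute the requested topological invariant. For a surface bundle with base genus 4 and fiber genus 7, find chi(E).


For a fiber bundle F -> E -> B (with CW structure): chi(E) = chi(B) * chi(F).
chi(Sigma_4) = -6, chi(Sigma_7) = -12.
chi(E) = (-6) * (-12) = 72

72


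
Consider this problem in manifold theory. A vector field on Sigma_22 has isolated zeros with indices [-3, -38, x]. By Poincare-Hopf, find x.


Poincare-Hopf: sum of indices = chi(M).
chi(Sigma_22) = 2 - 2*22 = -42.
Sum of known indices = -41.
x = chi - (sum known) = -42 - (-41) = -1

-1


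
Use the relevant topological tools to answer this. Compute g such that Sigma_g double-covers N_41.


chi(N_41) = 2 - 41 = -39.
Double cover: chi(Sigma_g) = 2 * chi(N_41) = 2*(-39) = -78.
2 - 2g = -78, so g = (2 - (-78))/2 = 80/2 = 40

40


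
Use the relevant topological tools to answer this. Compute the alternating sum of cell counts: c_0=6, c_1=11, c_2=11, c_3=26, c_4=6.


chi = sum_k (-1)^k c_k.
= (-1)^0*6 + (-1)^1*11 + (-1)^2*11 + (-1)^3*26 + (-1)^4*6
= (6) + (-11) + (11) + (-26) + (6)
= -14

-14


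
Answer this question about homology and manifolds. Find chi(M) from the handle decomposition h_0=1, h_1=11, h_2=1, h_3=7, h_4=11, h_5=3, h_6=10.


Handles of index k contribute (-1)^k to chi (same as CW cells).
chi = (1) + (-11) + (1) + (-7) + (11) + (-3) + (10) = 2

2


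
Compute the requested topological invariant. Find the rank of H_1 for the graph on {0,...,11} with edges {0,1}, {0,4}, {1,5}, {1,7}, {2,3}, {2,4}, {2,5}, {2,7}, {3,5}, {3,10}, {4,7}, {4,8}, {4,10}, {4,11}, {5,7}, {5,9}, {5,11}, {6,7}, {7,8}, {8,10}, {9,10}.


b_1 = E - V + (number of components).
E = 21, V = 12, components = 1.
b_1 = 21 - 12 + 1 = 10

10


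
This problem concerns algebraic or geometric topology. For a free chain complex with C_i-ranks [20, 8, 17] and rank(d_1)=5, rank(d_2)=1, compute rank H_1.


rank H_k = rank(ker d_k) - rank(im d_{k+1}).
rank(ker d_1) = rank(C_1) - rank(d_1) = 8 - 5 = 3.
rank(im d_{1+1}) = 1.
rank H_1 = 3 - 1 = 2

2


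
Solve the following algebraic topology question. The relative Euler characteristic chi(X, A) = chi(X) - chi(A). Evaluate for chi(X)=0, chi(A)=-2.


Relative Euler characteristic: chi(X, A) = chi(X) - chi(A).
= 0 - (-2) = 2

2


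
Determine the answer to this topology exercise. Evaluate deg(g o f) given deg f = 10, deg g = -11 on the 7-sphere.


Degree is multiplicative under composition: deg(g o f) = deg(g) * deg(f).
= -11 * 10 = -110

-110


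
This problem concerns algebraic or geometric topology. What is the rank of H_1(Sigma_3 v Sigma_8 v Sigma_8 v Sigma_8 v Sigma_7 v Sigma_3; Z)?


For a wedge X v Y: reduced H_k(X v Y) = H_k(X) + H_k(Y).
Each Sigma_g contributes b_1 = 2g.
b_1 = 6 + 16 + 16 + 16 + 14 + 6 = 74

74


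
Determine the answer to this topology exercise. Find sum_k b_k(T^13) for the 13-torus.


b_k(T^13) = C(13,k), so the sum over k is sum_k C(13,k) = 2^13.
Total = 2^13 = 8192

8192


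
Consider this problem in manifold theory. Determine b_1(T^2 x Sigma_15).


pi_1(A x B) = pi_1(A) x pi_1(B); rank of abelianization = b_1.
b_1(T^2) = 2, b_1(Sigma_15) = 2*15 = 30.
b_1(product) = 2 + 30 = 32

32


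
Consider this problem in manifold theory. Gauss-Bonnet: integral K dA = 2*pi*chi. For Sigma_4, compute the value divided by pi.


Gauss-Bonnet: integral K dA = 2*pi*chi(M).
chi(Sigma_4) = 2 - 2*4 = -6.
(integral K dA)/pi = 2*chi = 2*(-6) = -12

-12


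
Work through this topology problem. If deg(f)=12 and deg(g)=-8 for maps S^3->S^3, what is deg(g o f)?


Degree is multiplicative under composition: deg(g o f) = deg(g) * deg(f).
= -8 * 12 = -96

-96


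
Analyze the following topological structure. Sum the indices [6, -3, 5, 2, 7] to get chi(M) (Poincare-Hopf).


Poincare-Hopf: chi(M) = sum of indices of zeros.
chi = (6) + (-3) + (5) + (2) + (7) = 17

17


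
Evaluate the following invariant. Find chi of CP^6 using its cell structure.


CP^6 has one cell in each even dimension 0, 2, ..., 2*6 (6+1 cells total).
All cells are even-dimensional, so chi = number of cells.
chi = 6 + 1 = 7

7


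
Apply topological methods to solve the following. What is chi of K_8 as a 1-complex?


K_8: V = 8, E = C(8,2) = 28.
chi = V - E = 8 - 28 = -20

-20


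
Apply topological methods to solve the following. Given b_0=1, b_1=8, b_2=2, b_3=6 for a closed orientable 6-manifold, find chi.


By Poincare duality b_k = b_{6-k}, so full Betti numbers: b_0=1, b_1=8, b_2=2, b_3=6, b_4=2, b_5=8, b_6=1.
chi = sum (-1)^k b_k = -16

-16


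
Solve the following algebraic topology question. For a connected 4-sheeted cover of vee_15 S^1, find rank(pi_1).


Nielsen-Schreier: an index-n subgroup of F_r is free of rank 1 + n(r-1).
Equivalently: chi(cover) = n*chi(base); chi(vee_r S^1) = 1 - 15 = -14.
chi(E) = 4*(-14) = -56; rank = 1 - chi(E) = 1 - (-56) = 57.
rank = 1 + 4*(15-1) = 1 + 56 = 57

57


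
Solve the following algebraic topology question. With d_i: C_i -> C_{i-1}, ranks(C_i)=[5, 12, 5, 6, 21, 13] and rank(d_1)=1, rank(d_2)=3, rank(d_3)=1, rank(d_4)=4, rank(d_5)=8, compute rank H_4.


rank H_k = rank(ker d_k) - rank(im d_{k+1}).
rank(ker d_4) = rank(C_4) - rank(d_4) = 21 - 4 = 17.
rank(im d_{4+1}) = 8.
rank H_4 = 17 - 8 = 9

9


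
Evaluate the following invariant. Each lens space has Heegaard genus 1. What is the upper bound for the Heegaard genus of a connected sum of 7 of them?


Heegaard genus satisfies g(A#B) <= g(A) + g(B).
Each lens space has g = 1.
Upper bound: 7 * 1 = 7

7


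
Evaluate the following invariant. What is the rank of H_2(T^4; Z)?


By the Kunneth formula, b_k(T^n) = C(n,k).
b_2(T^4) = C(4,2).
C(4,2) = 4!/(2!*2!) = 6

6


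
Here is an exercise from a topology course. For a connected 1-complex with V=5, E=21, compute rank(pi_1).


For a connected graph: rank(pi_1) = b_1 = E - V + 1 = 1 - chi.
chi = V - E = 5 - 21 = -16.
rank = 1 - (-16) = 21 - 5 + 1 = 17

17


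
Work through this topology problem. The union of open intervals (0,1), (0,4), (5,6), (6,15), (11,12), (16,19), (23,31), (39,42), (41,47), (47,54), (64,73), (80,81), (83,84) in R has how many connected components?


Sort and merge overlapping open intervals.
Merged: (0,4), (5,6), (6,15), (16,19), (23,31), (39,47), (47,54), (64,73), (80,81), (83,84).
Number of components = 10

10


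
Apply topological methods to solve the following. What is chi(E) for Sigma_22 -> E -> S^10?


chi(S^10) = 2 (n even), chi(Sigma_22) = 2 - 2*22 = -42.
chi(E) = 2 * (-42) = -84

-84


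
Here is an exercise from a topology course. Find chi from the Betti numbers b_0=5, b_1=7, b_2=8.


chi = sum_k (-1)^k b_k.
= (5) + (-7) + (8)
= 6

6


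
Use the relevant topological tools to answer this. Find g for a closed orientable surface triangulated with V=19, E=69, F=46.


chi = V - E + F = 19 - 69 + 46 = -4
For orientable closed surface: chi = 2 - 2g, so g = (2 - chi)/2.
g = (2 - (-4)) / 2 = 6 / 2 = 3

3


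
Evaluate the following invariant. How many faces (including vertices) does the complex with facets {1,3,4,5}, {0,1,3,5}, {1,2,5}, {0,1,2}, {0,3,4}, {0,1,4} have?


Each maximal simplex on m vertices has 2^m - 1 nonempty faces.
Take the union (dedupe shared faces).
Total distinct faces = 32

32


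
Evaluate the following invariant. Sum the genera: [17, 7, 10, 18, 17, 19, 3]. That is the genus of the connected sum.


Genus is additive under connected sum of orientable surfaces.
g = 17 + 7 + 10 + 18 + 17 + 19 + 3 = 91

91
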